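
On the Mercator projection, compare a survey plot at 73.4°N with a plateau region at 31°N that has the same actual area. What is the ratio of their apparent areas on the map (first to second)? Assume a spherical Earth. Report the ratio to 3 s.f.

On Mercator, area is exaggerated by sec²φ = 1/cos²φ.
At 73.4°: sec²(73.4°) = 1/0.2857² = 12.25.
At 31°: sec²(31°) = 1/0.8572² = 1.361.
Ratio = 12.25/1.361 = cos²(31°)/cos²(73.4°) ≈ 9.00.

9.00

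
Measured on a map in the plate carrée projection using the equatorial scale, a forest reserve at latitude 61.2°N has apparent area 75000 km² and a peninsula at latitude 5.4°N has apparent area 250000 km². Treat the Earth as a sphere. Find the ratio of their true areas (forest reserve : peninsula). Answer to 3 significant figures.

0.145

On the plate carrée, areal scale = h·k = 1 × sec φ, so true area = apparent × cos φ.
True area of forest reserve: 75000 × cos(61.2°) = 75000 × 0.4818 = 36130 km².
True area of peninsula: 250000 × cos(5.4°) = 250000 × 0.9956 = 248900 km².
Ratio = 36130 / 248900 ≈ 0.145.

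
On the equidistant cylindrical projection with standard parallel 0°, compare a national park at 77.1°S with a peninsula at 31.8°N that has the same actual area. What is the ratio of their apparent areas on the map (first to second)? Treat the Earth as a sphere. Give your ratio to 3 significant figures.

3.81

In the plate carrée (x = Rλ, y = Rφ), meridians are true-scale (h = 1) and parallels are stretched by k = sec φ.
Areal scale at 77.1°: h·k = 1.000 × 4.479 = 4.479.
Areal scale at 31.8°: h·k = 1.000 × 1.177 = 1.177.
Ratio = 4.479/1.177 ≈ 3.81.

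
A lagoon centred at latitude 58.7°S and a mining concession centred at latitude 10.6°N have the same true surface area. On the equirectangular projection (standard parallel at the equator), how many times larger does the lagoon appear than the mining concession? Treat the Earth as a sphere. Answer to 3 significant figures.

1.89

Plate carrée maps x = Rλ, y = Rφ. The meridian scale is h = 1 and the parallel scale is k = 1/cos φ = sec φ.
Areal scale at 58.7°: h·k = 1.000 × 1.925 = 1.925.
Areal scale at 10.6°: h·k = 1.000 × 1.017 = 1.017.
Ratio = 1.925/1.017 ≈ 1.89.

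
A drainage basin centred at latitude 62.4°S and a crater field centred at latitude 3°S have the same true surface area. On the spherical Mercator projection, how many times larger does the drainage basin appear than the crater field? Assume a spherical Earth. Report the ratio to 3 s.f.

4.65

Mercator is conformal with k = sec φ, so areal scale = k² = sec²φ.
At 62.4°: sec²(62.4°) = 1/0.4633² = 4.659.
At 3°: sec²(3°) = 1/0.9986² = 1.003.
Ratio = 4.659/1.003 = cos²(3°)/cos²(62.4°) ≈ 4.65.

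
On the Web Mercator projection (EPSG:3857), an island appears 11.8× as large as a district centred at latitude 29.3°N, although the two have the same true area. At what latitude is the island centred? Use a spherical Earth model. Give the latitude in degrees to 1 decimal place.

For equal true areas on Mercator, apparent areas scale as sec²φ, so the ratio is cos²φ₂ / cos²φ₁.
cos²φ₂ / cos²φ₁ = 11.8  ⇒  cos φ₁ = cos 29.3° / √11.8 = 0.8721/3.435 = 0.2539.
φ₁ = arccos(0.2539) ≈ 75.3°.

75.3°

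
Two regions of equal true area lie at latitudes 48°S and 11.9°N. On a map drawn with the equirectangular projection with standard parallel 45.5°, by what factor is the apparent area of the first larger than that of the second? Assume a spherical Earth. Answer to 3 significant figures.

1.46

The equidistant cylindrical projection with φ₀ = 45.5° has h = 1 (meridians true) and k = cos φ₀ / cos φ along parallels.
Areal scale at 48°: h·k = 1.000 × 1.047 = 1.047.
Areal scale at 11.9°: h·k = 1.000 × 0.7163 = 0.7163.
Ratio = 1.047/0.7163 ≈ 1.46.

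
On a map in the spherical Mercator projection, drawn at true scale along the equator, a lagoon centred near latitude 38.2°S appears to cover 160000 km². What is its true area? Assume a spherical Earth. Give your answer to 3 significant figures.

98800 km²

For Mercator, h = k = sec φ (a conformal cylindrical projection has a single point scale, 1/cos φ).
Areal scale = k² = sec²φ = 1/cos²(38.2°) = 1/0.7859² = 1.619.
True area = apparent / (areal scale) = 160000 / 1.619 ≈ 98800 km².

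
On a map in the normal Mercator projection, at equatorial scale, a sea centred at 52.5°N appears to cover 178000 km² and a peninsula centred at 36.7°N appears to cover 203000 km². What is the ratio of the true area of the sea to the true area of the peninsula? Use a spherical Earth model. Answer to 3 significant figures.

Since Mercator area scale is 1/cos²φ, the true area equals the apparent area multiplied by cos²φ.
True area of sea: 178000 × cos²(52.5°) = 178000 × 0.3706 = 65970 km².
True area of peninsula: 203000 × cos²(36.7°) = 203000 × 0.6428 = 130500 km².
Ratio = 65970 / 130500 ≈ 0.505.

0.505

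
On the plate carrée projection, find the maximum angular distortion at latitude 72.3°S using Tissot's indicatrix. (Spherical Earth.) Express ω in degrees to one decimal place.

64.5°

Plate carrée maps x = Rλ, y = Rφ. The meridian scale is h = 1 and the parallel scale is k = 1/cos φ = sec φ.
At 72.3°: h = 1.000, k = 3.289; principal scales a = 3.289, b = 1.000.
sin(ω/2) = (a − b)/(a + b) = 2.289/4.289 = 0.5337, so ω = 2 arcsin(0.5337) ≈ 64.5°.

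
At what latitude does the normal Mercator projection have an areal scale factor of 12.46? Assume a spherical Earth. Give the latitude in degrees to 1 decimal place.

Mercator areal scale is sec²φ.
sec²φ = 12.46  ⇒  cos²φ = 0.08026  ⇒  cos φ = 0.2833.
φ = arccos(0.2833) ≈ 73.5°.

73.5°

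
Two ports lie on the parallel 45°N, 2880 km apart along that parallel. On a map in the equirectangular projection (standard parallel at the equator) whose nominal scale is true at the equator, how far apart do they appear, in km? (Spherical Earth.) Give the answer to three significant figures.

4070 km

In the plate carrée (x = Rλ, y = Rφ), meridians are true-scale (h = 1) and parallels are stretched by k = sec φ.
Along the parallel, k = sec 45° = 1/0.7071 = 1.414.
Map distance = 2880 × 1.414 ≈ 4070 km.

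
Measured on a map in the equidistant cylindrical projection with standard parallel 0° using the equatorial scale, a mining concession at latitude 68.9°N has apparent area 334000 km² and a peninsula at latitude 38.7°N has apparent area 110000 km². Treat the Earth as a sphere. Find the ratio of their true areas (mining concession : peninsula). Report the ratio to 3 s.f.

Plate carrée has h = 1 and k = sec φ, giving areal scale sec φ; true area = (apparent area) · cos φ.
True area of mining concession: 334000 × cos(68.9°) = 334000 × 0.3600 = 120200 km².
True area of peninsula: 110000 × cos(38.7°) = 110000 × 0.7804 = 85850 km².
Ratio = 120200 / 85850 ≈ 1.40.

1.40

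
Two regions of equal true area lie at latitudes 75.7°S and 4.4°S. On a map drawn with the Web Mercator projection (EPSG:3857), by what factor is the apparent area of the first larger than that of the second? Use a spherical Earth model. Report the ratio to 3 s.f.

16.3

Mercator is conformal with k = sec φ, so areal scale = k² = sec²φ.
At 75.7°: sec²(75.7°) = 1/0.2470² = 16.39.
At 4.4°: sec²(4.4°) = 1/0.9971² = 1.006.
Ratio = 16.39/1.006 = cos²(4.4°)/cos²(75.7°) ≈ 16.3.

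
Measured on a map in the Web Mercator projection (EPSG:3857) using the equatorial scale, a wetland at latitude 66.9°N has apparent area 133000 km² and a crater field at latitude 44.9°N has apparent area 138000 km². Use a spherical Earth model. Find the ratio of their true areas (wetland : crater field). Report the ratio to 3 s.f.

0.296

Since Mercator area scale is 1/cos²φ, the true area equals the apparent area multiplied by cos²φ.
True area of wetland: 133000 × cos²(66.9°) = 133000 × 0.1539 = 20470 km².
True area of crater field: 138000 × cos²(44.9°) = 138000 × 0.5017 = 69240 km².
Ratio = 20470 / 69240 ≈ 0.296.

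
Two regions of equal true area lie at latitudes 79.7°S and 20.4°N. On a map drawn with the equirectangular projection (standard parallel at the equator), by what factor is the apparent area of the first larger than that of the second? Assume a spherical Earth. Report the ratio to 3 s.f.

5.24

For the equirectangular projection with φ₀ = 0 (plate carrée), h = 1 along meridians and k = sec φ along parallels.
Areal scale at 79.7°: h·k = 1.000 × 5.593 = 5.593.
Areal scale at 20.4°: h·k = 1.000 × 1.067 = 1.067.
Ratio = 5.593/1.067 ≈ 5.24.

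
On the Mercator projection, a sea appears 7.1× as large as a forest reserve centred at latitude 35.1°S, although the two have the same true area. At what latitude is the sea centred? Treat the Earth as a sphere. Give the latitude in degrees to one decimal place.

72.1°

On Mercator, (apparent₁)/(apparent₂) = sec²φ₁ / sec²φ₂ when true areas are equal.
cos²φ₂ / cos²φ₁ = 7.1  ⇒  cos φ₁ = cos 35.1° / √7.1 = 0.8181/2.665 = 0.3070.
φ₁ = arccos(0.3070) ≈ 72.1°.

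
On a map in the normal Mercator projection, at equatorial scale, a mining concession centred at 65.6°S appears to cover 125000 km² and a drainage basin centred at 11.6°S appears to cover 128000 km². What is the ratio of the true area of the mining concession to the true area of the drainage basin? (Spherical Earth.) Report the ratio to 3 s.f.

0.174

Mercator's areal exaggeration is sec²φ; hence true area = (apparent area) · cos²φ.
True area of mining concession: 125000 × cos²(65.6°) = 125000 × 0.1707 = 21330 km².
True area of drainage basin: 128000 × cos²(11.6°) = 128000 × 0.9596 = 122800 km².
Ratio = 21330 / 122800 ≈ 0.174.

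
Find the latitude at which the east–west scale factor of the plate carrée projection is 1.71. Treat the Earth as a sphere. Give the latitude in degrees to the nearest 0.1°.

54.2°

Plate carrée: h = 1, k = sec φ along parallels.
sec φ = 1.71  ⇒  cos φ = 0.5848  ⇒  φ ≈ 54.2°.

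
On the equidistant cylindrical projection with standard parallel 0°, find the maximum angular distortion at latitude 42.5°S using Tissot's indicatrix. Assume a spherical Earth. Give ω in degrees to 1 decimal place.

In the plate carrée (x = Rλ, y = Rφ), meridians are true-scale (h = 1) and parallels are stretched by k = sec φ.
At 42.5°: h = 1.000, k = 1.356; principal scales a = 1.356, b = 1.000.
sin(ω/2) = (a − b)/(a + b) = 0.3563/2.356 = 0.1512, so ω = 2 arcsin(0.1512) ≈ 17.4°.

17.4°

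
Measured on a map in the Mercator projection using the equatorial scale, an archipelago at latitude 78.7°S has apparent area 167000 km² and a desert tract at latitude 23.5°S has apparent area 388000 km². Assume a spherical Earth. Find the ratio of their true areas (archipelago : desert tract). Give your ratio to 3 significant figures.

0.0197

Since Mercator area scale is 1/cos²φ, the true area equals the apparent area multiplied by cos²φ.
True area of archipelago: 167000 × cos²(78.7°) = 167000 × 0.03839 = 6412 km².
True area of desert tract: 388000 × cos²(23.5°) = 388000 × 0.8410 = 326300 km².
Ratio = 6412 / 326300 ≈ 0.0197.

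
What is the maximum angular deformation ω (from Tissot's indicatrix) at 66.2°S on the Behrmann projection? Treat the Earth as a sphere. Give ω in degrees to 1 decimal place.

Behrmann is a cylindrical equal-area projection with standard parallels at ±30°. For cylindrical equal-area with standard parallel φ₀, h = cos φ / cos φ₀ and k = cos φ₀ / cos φ, so h·k = 1.
At 66.2°: h = 0.4660, k = 2.146; principal scales a = 2.146, b = 0.4660.
sin(ω/2) = (a − b)/(a + b) = 1.680/2.612 = 0.6432, so ω = 2 arcsin(0.6432) ≈ 80.1°.

80.1°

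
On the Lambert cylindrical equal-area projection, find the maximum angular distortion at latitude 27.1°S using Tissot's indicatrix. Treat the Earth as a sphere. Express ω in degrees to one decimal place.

13.3°

The Lambert cylindrical equal-area projection is the cylindrical equal-area projection with its standard parallel at the equator (φ₀ = 0). Cylindrical equal-area (φ₀ = 0°): h = cos φ / cos 0° along meridians, k = cos 0° / cos φ along parallels; h·k = 1.
At 27.1°: h = 0.8902, k = 1.123; principal scales a = 1.123, b = 0.8902.
sin(ω/2) = (a − b)/(a + b) = 0.2331/2.014 = 0.1158, so ω = 2 arcsin(0.1158) ≈ 13.3°.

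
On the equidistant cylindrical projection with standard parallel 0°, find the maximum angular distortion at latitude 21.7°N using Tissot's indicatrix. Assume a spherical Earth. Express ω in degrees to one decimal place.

For the equirectangular projection with φ₀ = 0 (plate carrée), h = 1 along meridians and k = sec φ along parallels.
At 21.7°: h = 1.000, k = 1.076; principal scales a = 1.076, b = 1.000.
sin(ω/2) = (a − b)/(a + b) = 0.07627/2.076 = 0.03674, so ω = 2 arcsin(0.03674) ≈ 4.2°.

4.2°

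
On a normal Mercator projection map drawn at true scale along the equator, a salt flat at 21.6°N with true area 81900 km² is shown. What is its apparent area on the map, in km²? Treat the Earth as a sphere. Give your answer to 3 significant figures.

94700 km²

Mercator is conformal, so the point scale is isotropic: h = k = sec φ = 1/cos φ.
Areal scale = k² = sec²φ = 1/cos²(21.6°) = 1/0.9298² = 1.157.
Apparent area = 81900 × 1.157 ≈ 94700 km².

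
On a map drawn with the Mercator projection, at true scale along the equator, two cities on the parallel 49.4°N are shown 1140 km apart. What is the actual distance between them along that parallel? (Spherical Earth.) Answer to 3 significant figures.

742 km

The Mercator projection is conformal; its linear scale factor is the same in every direction and equals sec φ = 1/cos φ.
Along the parallel at 49.4°, map distances are exaggerated by k = sec 49.4° = 1.537.
True distance = 1140 / 1.537 = 1140 × cos 49.4° ≈ 742 km.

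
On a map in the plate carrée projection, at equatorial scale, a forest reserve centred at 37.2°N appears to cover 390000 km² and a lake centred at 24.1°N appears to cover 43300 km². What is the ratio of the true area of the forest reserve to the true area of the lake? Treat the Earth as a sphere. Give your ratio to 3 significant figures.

Plate carrée has h = 1 and k = sec φ, giving areal scale sec φ; true area = (apparent area) · cos φ.
True area of forest reserve: 390000 × cos(37.2°) = 390000 × 0.7965 = 310600 km².
True area of lake: 43300 × cos(24.1°) = 43300 × 0.9128 = 39530 km².
Ratio = 310600 / 39530 ≈ 7.86.

7.86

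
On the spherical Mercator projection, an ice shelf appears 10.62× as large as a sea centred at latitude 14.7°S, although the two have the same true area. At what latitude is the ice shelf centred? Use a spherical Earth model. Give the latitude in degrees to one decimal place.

72.7°

For equal true areas on Mercator, apparent areas scale as sec²φ, so the ratio is cos²φ₂ / cos²φ₁.
cos²φ₂ / cos²φ₁ = 10.62  ⇒  cos φ₁ = cos 14.7° / √10.62 = 0.9673/3.259 = 0.2968.
φ₁ = arccos(0.2968) ≈ 72.7°.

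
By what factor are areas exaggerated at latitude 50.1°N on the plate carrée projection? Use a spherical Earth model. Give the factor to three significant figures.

In the plate carrée (x = Rλ, y = Rφ), meridians are true-scale (h = 1) and parallels are stretched by k = sec φ.
Areal scale = h·k = 1 × sec φ; at 50.1°, h = 1.000, k = 1.559, so h·k = 1.559.

1.56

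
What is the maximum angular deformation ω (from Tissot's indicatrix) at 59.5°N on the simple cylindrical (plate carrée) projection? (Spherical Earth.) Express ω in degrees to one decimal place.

In the plate carrée (x = Rλ, y = Rφ), meridians are true-scale (h = 1) and parallels are stretched by k = sec φ.
At 59.5°: h = 1.000, k = 1.970; principal scales a = 1.970, b = 1.000.
sin(ω/2) = (a − b)/(a + b) = 0.9703/2.970 = 0.3267, so ω = 2 arcsin(0.3267) ≈ 38.1°.

38.1°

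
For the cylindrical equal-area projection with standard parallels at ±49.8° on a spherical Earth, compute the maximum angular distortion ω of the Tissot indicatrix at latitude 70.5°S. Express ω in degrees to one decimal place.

For cylindrical equal-area with standard parallel φ₀, h = cos φ / cos φ₀ and k = cos φ₀ / cos φ, so h·k = 1.
At 70.5°: h = 0.5172, k = 1.934; principal scales a = 1.934, b = 0.5172.
sin(ω/2) = (a − b)/(a + b) = 1.416/2.451 = 0.5780, so ω = 2 arcsin(0.5780) ≈ 70.6°.

70.6°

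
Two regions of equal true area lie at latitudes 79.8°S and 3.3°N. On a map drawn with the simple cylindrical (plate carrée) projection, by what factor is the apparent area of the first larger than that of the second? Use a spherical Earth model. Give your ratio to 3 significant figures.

5.64

Plate carrée maps x = Rλ, y = Rφ. The meridian scale is h = 1 and the parallel scale is k = 1/cos φ = sec φ.
Areal scale at 79.8°: h·k = 1.000 × 5.647 = 5.647.
Areal scale at 3.3°: h·k = 1.000 × 1.002 = 1.002.
Ratio = 5.647/1.002 ≈ 5.64.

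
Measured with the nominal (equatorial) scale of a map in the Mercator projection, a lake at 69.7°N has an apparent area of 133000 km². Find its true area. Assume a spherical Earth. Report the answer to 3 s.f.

16000 km²

For Mercator, h = k = sec φ (a conformal cylindrical projection has a single point scale, 1/cos φ).
Areal scale = k² = sec²φ = 1/cos²(69.7°) = 1/0.3469² = 8.308.
True area = apparent / (areal scale) = 133000 / 8.308 ≈ 16000 km².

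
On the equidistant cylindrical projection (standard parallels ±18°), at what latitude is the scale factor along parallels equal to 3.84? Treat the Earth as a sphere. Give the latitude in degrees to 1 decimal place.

75.7°

In the equirectangular projection with standard parallel φ₀ = 18° (x = Rλ cos φ₀, y = Rφ), meridians are true-scale (h = 1) and the parallel scale is k = cos φ₀ / cos φ.
k = cos φ₀ / cos φ = 3.84  ⇒  cos φ = cos 18° / 3.84 = 0.2477.
φ = arccos(0.2477) ≈ 75.7°.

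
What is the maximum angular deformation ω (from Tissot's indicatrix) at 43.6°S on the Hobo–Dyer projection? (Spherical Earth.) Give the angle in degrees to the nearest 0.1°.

Hobo–Dyer is a cylindrical equal-area projection with standard parallels at ±37.5°. A cylindrical equal-area projection with standard parallel φ₀ has meridian scale h = cos φ / cos φ₀ and parallel scale k = cos φ₀ / cos φ (so areas are preserved, h·k = 1).
At 43.6°: h = 0.9128, k = 1.096; principal scales a = 1.096, b = 0.9128.
sin(ω/2) = (a − b)/(a + b) = 0.1827/2.008 = 0.09099, so ω = 2 arcsin(0.09099) ≈ 10.4°.

10.4°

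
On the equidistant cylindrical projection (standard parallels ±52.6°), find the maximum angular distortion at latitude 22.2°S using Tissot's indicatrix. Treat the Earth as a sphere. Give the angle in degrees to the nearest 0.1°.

With standard parallel φ₀ = 52.6°, the equirectangular projection gives x = Rλ cos φ₀, y = Rφ, so h = 1 and k = cos 52.6° / cos φ.
At 22.2°: h = 1.000, k = 0.6560; principal scales a = 1.000, b = 0.6560.
sin(ω/2) = (a − b)/(a + b) = 0.3440/1.656 = 0.2077, so ω = 2 arcsin(0.2077) ≈ 24.0°.

24.0°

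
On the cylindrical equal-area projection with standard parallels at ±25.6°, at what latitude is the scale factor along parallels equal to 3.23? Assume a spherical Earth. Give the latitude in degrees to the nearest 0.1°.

73.8°

For cylindrical equal-area with standard parallel φ₀, h = cos φ / cos φ₀ and k = cos φ₀ / cos φ, so h·k = 1.
k = cos φ₀ / cos φ = 3.23  ⇒  cos φ = cos 25.6° / 3.23 = 0.2792.
φ = arccos(0.2792) ≈ 73.8°.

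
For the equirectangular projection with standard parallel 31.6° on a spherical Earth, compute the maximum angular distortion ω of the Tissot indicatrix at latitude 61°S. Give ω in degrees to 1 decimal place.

In the equirectangular projection with standard parallel φ₀ = 31.6° (x = Rλ cos φ₀, y = Rφ), meridians are true-scale (h = 1) and the parallel scale is k = cos φ₀ / cos φ.
At 61°: h = 1.000, k = 1.757; principal scales a = 1.757, b = 1.000.
sin(ω/2) = (a − b)/(a + b) = 0.7568/2.757 = 0.2745, so ω = 2 arcsin(0.2745) ≈ 31.9°.

31.9°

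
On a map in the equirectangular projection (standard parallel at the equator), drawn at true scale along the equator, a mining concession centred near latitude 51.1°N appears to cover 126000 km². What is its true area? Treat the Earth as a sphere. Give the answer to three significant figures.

Plate carrée maps x = Rλ, y = Rφ. The meridian scale is h = 1 and the parallel scale is k = 1/cos φ = sec φ.
Areal scale = h·k = 1 × sec φ; at 51.1°, h = 1.000, k = 1.592, so h·k = 1.592.
True area = apparent / (areal scale) = 126000 / 1.592 ≈ 79100 km².

79100 km²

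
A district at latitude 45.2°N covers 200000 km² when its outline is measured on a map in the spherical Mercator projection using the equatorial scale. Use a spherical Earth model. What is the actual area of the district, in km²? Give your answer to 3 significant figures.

Mercator is conformal, so the point scale is isotropic: h = k = sec φ = 1/cos φ.
Areal scale = k² = sec²φ = 1/cos²(45.2°) = 1/0.7046² = 2.014.
True area = apparent / (areal scale) = 200000 / 2.014 ≈ 99300 km².

99300 km²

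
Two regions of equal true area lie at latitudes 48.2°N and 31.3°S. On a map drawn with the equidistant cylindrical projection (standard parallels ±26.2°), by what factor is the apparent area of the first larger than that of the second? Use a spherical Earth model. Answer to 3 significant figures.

The equidistant cylindrical projection with φ₀ = 26.2° has h = 1 (meridians true) and k = cos φ₀ / cos φ along parallels.
Areal scale at 48.2°: h·k = 1.000 × 1.346 = 1.346.
Areal scale at 31.3°: h·k = 1.000 × 1.050 = 1.050.
Ratio = 1.346/1.050 ≈ 1.28.

1.28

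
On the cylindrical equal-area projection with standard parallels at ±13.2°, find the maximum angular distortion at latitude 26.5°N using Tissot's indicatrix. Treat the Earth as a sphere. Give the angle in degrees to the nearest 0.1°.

9.6°

Cylindrical equal-area (φ₀ = 13.2°): h = cos φ / cos 13.2° along meridians, k = cos 13.2° / cos φ along parallels; h·k = 1.
At 26.5°: h = 0.9192, k = 1.088; principal scales a = 1.088, b = 0.9192.
sin(ω/2) = (a − b)/(a + b) = 0.1687/2.007 = 0.08403, so ω = 2 arcsin(0.08403) ≈ 9.6°.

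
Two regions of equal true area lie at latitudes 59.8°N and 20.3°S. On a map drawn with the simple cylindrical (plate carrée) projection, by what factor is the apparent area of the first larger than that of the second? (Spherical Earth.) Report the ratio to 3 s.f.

In the plate carrée (x = Rλ, y = Rφ), meridians are true-scale (h = 1) and parallels are stretched by k = sec φ.
Areal scale at 59.8°: h·k = 1.000 × 1.988 = 1.988.
Areal scale at 20.3°: h·k = 1.000 × 1.066 = 1.066.
Ratio = 1.988/1.066 ≈ 1.86.

1.86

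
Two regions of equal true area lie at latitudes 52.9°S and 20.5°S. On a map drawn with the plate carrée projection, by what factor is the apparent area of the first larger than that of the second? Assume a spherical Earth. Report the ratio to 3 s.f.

1.55

Plate carrée maps x = Rλ, y = Rφ. The meridian scale is h = 1 and the parallel scale is k = 1/cos φ = sec φ.
Areal scale at 52.9°: h·k = 1.000 × 1.658 = 1.658.
Areal scale at 20.5°: h·k = 1.000 × 1.068 = 1.068.
Ratio = 1.658/1.068 ≈ 1.55.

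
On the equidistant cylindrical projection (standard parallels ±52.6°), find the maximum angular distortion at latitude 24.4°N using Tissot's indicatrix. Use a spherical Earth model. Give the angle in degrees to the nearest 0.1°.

23.1°

With standard parallel φ₀ = 52.6°, the equirectangular projection gives x = Rλ cos φ₀, y = Rφ, so h = 1 and k = cos 52.6° / cos φ.
At 24.4°: h = 1.000, k = 0.6669; principal scales a = 1.000, b = 0.6669.
sin(ω/2) = (a − b)/(a + b) = 0.3331/1.667 = 0.1998, so ω = 2 arcsin(0.1998) ≈ 23.1°.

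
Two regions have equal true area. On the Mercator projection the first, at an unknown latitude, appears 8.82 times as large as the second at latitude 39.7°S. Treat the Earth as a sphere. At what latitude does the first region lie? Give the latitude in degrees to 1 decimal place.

75.0°

For equal true areas on Mercator, apparent areas scale as sec²φ, so the ratio is cos²φ₂ / cos²φ₁.
cos²φ₂ / cos²φ₁ = 8.82  ⇒  cos φ₁ = cos 39.7° / √8.82 = 0.7694/2.970 = 0.2591.
φ₁ = arccos(0.2591) ≈ 75.0°.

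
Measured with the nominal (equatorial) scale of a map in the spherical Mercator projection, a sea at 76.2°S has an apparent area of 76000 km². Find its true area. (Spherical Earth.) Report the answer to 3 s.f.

The Mercator projection is conformal; its linear scale factor is the same in every direction and equals sec φ = 1/cos φ.
Areal scale = k² = sec²φ = 1/cos²(76.2°) = 1/0.2385² = 17.58.
True area = apparent / (areal scale) = 76000 / 17.58 ≈ 4320 km².

4320 km²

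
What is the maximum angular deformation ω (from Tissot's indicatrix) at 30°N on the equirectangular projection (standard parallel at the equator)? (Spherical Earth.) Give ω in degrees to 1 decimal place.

For the equirectangular projection with φ₀ = 0 (plate carrée), h = 1 along meridians and k = sec φ along parallels.
At 30°: h = 1.000, k = 1.155; principal scales a = 1.155, b = 1.000.
sin(ω/2) = (a − b)/(a + b) = 0.1547/2.155 = 0.07180, so ω = 2 arcsin(0.07180) ≈ 8.2°.

8.2°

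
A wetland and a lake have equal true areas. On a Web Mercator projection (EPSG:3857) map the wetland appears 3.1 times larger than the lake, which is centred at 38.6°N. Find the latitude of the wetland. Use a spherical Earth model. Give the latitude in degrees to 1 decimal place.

63.6°

On Mercator, (apparent₁)/(apparent₂) = sec²φ₁ / sec²φ₂ when true areas are equal.
cos²φ₂ / cos²φ₁ = 3.1  ⇒  cos φ₁ = cos 38.6° / √3.1 = 0.7815/1.761 = 0.4439.
φ₁ = arccos(0.4439) ≈ 63.6°.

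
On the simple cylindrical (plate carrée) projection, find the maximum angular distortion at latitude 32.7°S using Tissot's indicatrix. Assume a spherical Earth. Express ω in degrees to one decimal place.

For the equirectangular projection with φ₀ = 0 (plate carrée), h = 1 along meridians and k = sec φ along parallels.
At 32.7°: h = 1.000, k = 1.188; principal scales a = 1.188, b = 1.000.
sin(ω/2) = (a − b)/(a + b) = 0.1883/2.188 = 0.08606, so ω = 2 arcsin(0.08606) ≈ 9.9°.

9.9°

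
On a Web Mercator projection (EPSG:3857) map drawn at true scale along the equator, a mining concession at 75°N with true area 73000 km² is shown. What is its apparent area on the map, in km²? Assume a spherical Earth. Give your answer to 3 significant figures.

1090000 km²

For Mercator, h = k = sec φ (a conformal cylindrical projection has a single point scale, 1/cos φ).
Areal scale = k² = sec²φ = 1/cos²(75°) = 1/0.2588² = 14.93.
Apparent area = 73000 × 14.93 ≈ 1090000 km².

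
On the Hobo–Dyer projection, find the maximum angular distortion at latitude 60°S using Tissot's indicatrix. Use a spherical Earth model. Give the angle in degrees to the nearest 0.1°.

51.1°

Hobo–Dyer is a cylindrical equal-area projection with standard parallels at ±37.5°. For cylindrical equal-area with standard parallel φ₀, h = cos φ / cos φ₀ and k = cos φ₀ / cos φ, so h·k = 1.
At 60°: h = 0.6302, k = 1.587; principal scales a = 1.587, b = 0.6302.
sin(ω/2) = (a − b)/(a + b) = 0.9565/2.217 = 0.4314, so ω = 2 arcsin(0.4314) ≈ 51.1°.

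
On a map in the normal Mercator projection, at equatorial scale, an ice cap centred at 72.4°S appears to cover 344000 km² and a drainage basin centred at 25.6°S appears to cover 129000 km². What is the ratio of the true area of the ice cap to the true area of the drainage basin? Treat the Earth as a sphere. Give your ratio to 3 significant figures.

On Mercator the areal scale is sec²φ, so true area = apparent × cos²φ.
True area of ice cap: 344000 × cos²(72.4°) = 344000 × 0.09143 = 31450 km².
True area of drainage basin: 129000 × cos²(25.6°) = 129000 × 0.8133 = 104900 km².
Ratio = 31450 / 104900 ≈ 0.300.

0.300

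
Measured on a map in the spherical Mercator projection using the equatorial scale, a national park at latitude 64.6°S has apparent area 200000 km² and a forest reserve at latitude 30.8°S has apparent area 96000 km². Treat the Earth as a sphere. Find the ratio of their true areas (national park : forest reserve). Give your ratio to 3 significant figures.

On Mercator the areal scale is sec²φ, so true area = apparent × cos²φ.
True area of national park: 200000 × cos²(64.6°) = 200000 × 0.1840 = 36800 km².
True area of forest reserve: 96000 × cos²(30.8°) = 96000 × 0.7378 = 70830 km².
Ratio = 36800 / 70830 ≈ 0.520.

0.520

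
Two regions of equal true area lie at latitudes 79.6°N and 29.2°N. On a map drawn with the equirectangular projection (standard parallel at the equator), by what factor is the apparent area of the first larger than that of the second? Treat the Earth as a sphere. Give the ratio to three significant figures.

For the equirectangular projection with φ₀ = 0 (plate carrée), h = 1 along meridians and k = sec φ along parallels.
Areal scale at 79.6°: h·k = 1.000 × 5.540 = 5.540.
Areal scale at 29.2°: h·k = 1.000 × 1.146 = 1.146.
Ratio = 5.540/1.146 ≈ 4.84.

4.84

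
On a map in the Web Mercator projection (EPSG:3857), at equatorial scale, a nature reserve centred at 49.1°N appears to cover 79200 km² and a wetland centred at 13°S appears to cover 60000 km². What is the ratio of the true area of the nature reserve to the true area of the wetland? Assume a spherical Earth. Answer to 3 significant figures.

Mercator's areal exaggeration is sec²φ; hence true area = (apparent area) · cos²φ.
True area of nature reserve: 79200 × cos²(49.1°) = 79200 × 0.4287 = 33950 km².
True area of wetland: 60000 × cos²(13°) = 60000 × 0.9494 = 56960 km².
Ratio = 33950 / 56960 ≈ 0.596.

0.596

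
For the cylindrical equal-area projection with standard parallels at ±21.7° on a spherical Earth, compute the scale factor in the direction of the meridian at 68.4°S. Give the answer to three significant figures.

Cylindrical equal-area (φ₀ = 21.7°): h = cos φ / cos 21.7° along meridians, k = cos 21.7° / cos φ along parallels; h·k = 1.
h = cos 68.4° / cos 21.7° = 0.3681/0.9291 = 0.3962.

0.396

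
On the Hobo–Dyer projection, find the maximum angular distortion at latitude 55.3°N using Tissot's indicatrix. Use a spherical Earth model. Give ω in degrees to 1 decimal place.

37.4°

Hobo–Dyer is a cylindrical equal-area projection with standard parallels at ±37.5°. A cylindrical equal-area projection with standard parallel φ₀ has meridian scale h = cos φ / cos φ₀ and parallel scale k = cos φ₀ / cos φ (so areas are preserved, h·k = 1).
At 55.3°: h = 0.7176, k = 1.394; principal scales a = 1.394, b = 0.7176.
sin(ω/2) = (a − b)/(a + b) = 0.6760/2.111 = 0.3202, so ω = 2 arcsin(0.3202) ≈ 37.4°.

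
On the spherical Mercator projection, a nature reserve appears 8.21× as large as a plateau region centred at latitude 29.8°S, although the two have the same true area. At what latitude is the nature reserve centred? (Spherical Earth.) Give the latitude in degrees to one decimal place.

For equal true areas on Mercator, apparent areas scale as sec²φ, so the ratio is cos²φ₂ / cos²φ₁.
cos²φ₂ / cos²φ₁ = 8.21  ⇒  cos φ₁ = cos 29.8° / √8.21 = 0.8678/2.865 = 0.3029.
φ₁ = arccos(0.3029) ≈ 72.4°.

72.4°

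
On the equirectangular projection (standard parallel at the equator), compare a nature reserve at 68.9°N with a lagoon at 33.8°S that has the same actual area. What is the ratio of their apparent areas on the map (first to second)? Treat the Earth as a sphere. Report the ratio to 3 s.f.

2.31

In the plate carrée (x = Rλ, y = Rφ), meridians are true-scale (h = 1) and parallels are stretched by k = sec φ.
Areal scale at 68.9°: h·k = 1.000 × 2.778 = 2.778.
Areal scale at 33.8°: h·k = 1.000 × 1.203 = 1.203.
Ratio = 2.778/1.203 ≈ 2.31.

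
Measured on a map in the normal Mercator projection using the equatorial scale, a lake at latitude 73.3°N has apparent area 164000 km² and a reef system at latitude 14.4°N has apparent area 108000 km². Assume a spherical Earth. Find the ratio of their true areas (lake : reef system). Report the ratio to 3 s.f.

0.134

On Mercator the areal scale is sec²φ, so true area = apparent × cos²φ.
True area of lake: 164000 × cos²(73.3°) = 164000 × 0.08258 = 13540 km².
True area of reef system: 108000 × cos²(14.4°) = 108000 × 0.9382 = 101300 km².
Ratio = 13540 / 101300 ≈ 0.134.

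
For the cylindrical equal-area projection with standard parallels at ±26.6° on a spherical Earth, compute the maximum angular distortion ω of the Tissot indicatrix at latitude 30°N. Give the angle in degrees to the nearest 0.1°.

3.7°

For cylindrical equal-area with standard parallel φ₀, h = cos φ / cos φ₀ and k = cos φ₀ / cos φ, so h·k = 1.
At 30°: h = 0.9685, k = 1.032; principal scales a = 1.032, b = 0.9685.
sin(ω/2) = (a − b)/(a + b) = 0.06394/2.001 = 0.03195, so ω = 2 arcsin(0.03195) ≈ 3.7°.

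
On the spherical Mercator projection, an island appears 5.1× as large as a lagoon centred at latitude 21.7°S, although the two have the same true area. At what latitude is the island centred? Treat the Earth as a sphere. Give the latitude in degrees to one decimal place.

Mercator areal scale is sec²φ, so apparent-area ratio = sec²φ₁ / sec²φ₂ = cos²φ₂ / cos²φ₁.
cos²φ₂ / cos²φ₁ = 5.1  ⇒  cos φ₁ = cos 21.7° / √5.1 = 0.9291/2.258 = 0.4114.
φ₁ = arccos(0.4114) ≈ 65.7°.

65.7°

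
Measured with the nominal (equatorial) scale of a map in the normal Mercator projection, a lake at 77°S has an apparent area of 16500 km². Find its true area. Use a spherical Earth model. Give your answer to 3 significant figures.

The Mercator projection is conformal; its linear scale factor is the same in every direction and equals sec φ = 1/cos φ.
Areal scale = k² = sec²φ = 1/cos²(77°) = 1/0.2250² = 19.76.
True area = apparent / (areal scale) = 16500 / 19.76 ≈ 835 km².

835 km²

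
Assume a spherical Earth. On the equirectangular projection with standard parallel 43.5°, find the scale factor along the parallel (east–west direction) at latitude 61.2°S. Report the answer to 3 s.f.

1.51

In the equirectangular projection with standard parallel φ₀ = 43.5° (x = Rλ cos φ₀, y = Rφ), meridians are true-scale (h = 1) and the parallel scale is k = cos φ₀ / cos φ.
k = cos 43.5° / cos 61.2° = 0.7254/0.4818 = 1.506.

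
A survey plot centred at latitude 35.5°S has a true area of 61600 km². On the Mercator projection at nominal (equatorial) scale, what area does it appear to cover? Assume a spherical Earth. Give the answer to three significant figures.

For Mercator, h = k = sec φ (a conformal cylindrical projection has a single point scale, 1/cos φ).
Areal scale = k² = sec²φ = 1/cos²(35.5°) = 1/0.8141² = 1.509.
Apparent area = 61600 × 1.509 ≈ 92900 km².

92900 km²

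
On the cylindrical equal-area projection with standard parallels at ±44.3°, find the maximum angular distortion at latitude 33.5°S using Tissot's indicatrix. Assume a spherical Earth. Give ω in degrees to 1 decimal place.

For cylindrical equal-area with standard parallel φ₀, h = cos φ / cos φ₀ and k = cos φ₀ / cos φ, so h·k = 1.
At 33.5°: h = 1.165, k = 0.8583; principal scales a = 1.165, b = 0.8583.
sin(ω/2) = (a − b)/(a + b) = 0.3069/2.023 = 0.1517, so ω = 2 arcsin(0.1517) ≈ 17.4°.

17.4°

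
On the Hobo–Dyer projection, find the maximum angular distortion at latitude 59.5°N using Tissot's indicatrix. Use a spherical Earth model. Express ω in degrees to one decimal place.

Hobo–Dyer is a cylindrical equal-area projection with standard parallels at ±37.5°. Cylindrical equal-area (φ₀ = 37.5°): h = cos φ / cos 37.5° along meridians, k = cos 37.5° / cos φ along parallels; h·k = 1.
At 59.5°: h = 0.6397, k = 1.563; principal scales a = 1.563, b = 0.6397.
sin(ω/2) = (a − b)/(a + b) = 0.9234/2.203 = 0.4192, so ω = 2 arcsin(0.4192) ≈ 49.6°.

49.6°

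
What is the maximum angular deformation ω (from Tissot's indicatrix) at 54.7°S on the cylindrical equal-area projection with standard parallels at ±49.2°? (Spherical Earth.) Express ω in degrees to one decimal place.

Cylindrical equal-area (φ₀ = 49.2°): h = cos φ / cos 49.2° along meridians, k = cos 49.2° / cos φ along parallels; h·k = 1.
At 54.7°: h = 0.8844, k = 1.131; principal scales a = 1.131, b = 0.8844.
sin(ω/2) = (a − b)/(a + b) = 0.2464/2.015 = 0.1223, so ω = 2 arcsin(0.1223) ≈ 14.0°.

14.0°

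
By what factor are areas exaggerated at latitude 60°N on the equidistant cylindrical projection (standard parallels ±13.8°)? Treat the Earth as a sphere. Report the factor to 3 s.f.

In the equirectangular projection with standard parallel φ₀ = 13.8° (x = Rλ cos φ₀, y = Rφ), meridians are true-scale (h = 1) and the parallel scale is k = cos φ₀ / cos φ.
Areal scale = h·k = 1 × cos φ₀ / cos φ; at 60°, h = 1.000, k = 1.942, so h·k = 1.942.

1.94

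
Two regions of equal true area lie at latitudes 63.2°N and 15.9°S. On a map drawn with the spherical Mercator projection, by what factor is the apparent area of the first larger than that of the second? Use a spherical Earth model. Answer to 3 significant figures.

4.55

On Mercator, area is exaggerated by sec²φ = 1/cos²φ.
At 63.2°: sec²(63.2°) = 1/0.4509² = 4.919.
At 15.9°: sec²(15.9°) = 1/0.9617² = 1.081.
Ratio = 4.919/1.081 = cos²(15.9°)/cos²(63.2°) ≈ 4.55.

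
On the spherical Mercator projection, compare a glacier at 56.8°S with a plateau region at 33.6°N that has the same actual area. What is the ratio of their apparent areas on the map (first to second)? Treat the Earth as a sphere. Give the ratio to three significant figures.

On Mercator, area is exaggerated by sec²φ = 1/cos²φ.
At 56.8°: sec²(56.8°) = 1/0.5476² = 3.335.
At 33.6°: sec²(33.6°) = 1/0.8329² = 1.441.
Ratio = 3.335/1.441 = cos²(33.6°)/cos²(56.8°) ≈ 2.31.

2.31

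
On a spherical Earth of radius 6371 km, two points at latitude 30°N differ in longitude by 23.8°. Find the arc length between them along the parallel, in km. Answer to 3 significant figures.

Arc length along a parallel = R cos φ · Δλ (with Δλ in radians).
= 6371 × cos 30° × (23.8° × π/180) = 6371 × 0.8660 × 0.4154 ≈ 2290 km.

2290 km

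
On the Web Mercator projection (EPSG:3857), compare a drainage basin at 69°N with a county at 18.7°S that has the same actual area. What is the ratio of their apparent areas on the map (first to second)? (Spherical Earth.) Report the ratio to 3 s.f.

6.99

Mercator is conformal with k = sec φ, so areal scale = k² = sec²φ.
At 69°: sec²(69°) = 1/0.3584² = 7.786.
At 18.7°: sec²(18.7°) = 1/0.9472² = 1.115.
Ratio = 7.786/1.115 = cos²(18.7°)/cos²(69°) ≈ 6.99.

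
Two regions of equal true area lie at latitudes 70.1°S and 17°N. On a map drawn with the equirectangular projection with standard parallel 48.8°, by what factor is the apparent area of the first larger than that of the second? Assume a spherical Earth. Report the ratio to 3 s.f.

In the equirectangular projection with standard parallel φ₀ = 48.8° (x = Rλ cos φ₀, y = Rφ), meridians are true-scale (h = 1) and the parallel scale is k = cos φ₀ / cos φ.
Areal scale at 70.1°: h·k = 1.000 × 1.935 = 1.935.
Areal scale at 17°: h·k = 1.000 × 0.6888 = 0.6888.
Ratio = 1.935/0.6888 ≈ 2.81.

2.81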